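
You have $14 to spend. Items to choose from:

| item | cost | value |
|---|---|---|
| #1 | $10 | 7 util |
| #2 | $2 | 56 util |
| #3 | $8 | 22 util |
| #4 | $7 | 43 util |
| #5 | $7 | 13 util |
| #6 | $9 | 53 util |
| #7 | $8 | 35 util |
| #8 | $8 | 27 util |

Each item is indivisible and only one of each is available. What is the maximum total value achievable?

Check high-value combinations within $14:
- #2+#6: cost 2+9=11, value 56+53=109
- #2+#4: cost 2+7=9, value 56+43=99
- #2+#7: cost 2+8=10, value 56+35=91
- #2+#8: cost 2+8=10, value 56+27=83
Best: 109 util.

109 util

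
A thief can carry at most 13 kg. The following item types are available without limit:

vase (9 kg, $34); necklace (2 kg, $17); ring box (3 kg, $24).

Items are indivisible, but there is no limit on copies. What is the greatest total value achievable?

Best value-per-unit is necklace at 17/2; filling with it alone gives 6×17 = 102.
Optimal mix: 5×necklace + 1×ring box → weight 13, value 109.

$109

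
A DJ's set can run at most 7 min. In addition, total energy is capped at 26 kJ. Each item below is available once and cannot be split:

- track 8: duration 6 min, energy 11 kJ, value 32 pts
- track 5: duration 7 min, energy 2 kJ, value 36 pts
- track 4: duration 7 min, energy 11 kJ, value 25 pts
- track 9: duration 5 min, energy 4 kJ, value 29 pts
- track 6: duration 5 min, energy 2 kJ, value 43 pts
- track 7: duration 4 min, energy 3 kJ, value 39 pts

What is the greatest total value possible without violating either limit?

43 pts

Feasible sets respecting both limits:
- track 6: duration 5, energy 2, value 43
- track 7: duration 4, energy 3, value 39
- track 5: duration 7, energy 2, value 36
Best: 43 pts.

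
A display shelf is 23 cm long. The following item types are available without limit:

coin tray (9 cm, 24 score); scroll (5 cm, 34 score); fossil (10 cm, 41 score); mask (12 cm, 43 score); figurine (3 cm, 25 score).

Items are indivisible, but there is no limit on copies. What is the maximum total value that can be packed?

184 score

Best value-per-unit is figurine at 25/3; filling with it alone gives 7×25 = 175.
Optimal mix: 1×scroll + 6×figurine → length 23, value 184.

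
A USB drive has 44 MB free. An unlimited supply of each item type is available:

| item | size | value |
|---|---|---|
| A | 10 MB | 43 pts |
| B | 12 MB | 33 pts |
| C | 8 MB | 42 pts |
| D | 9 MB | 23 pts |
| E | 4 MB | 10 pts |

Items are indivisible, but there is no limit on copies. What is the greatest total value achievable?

Best value-per-unit is C at 42/8; filling with it alone gives 5×42 = 210.
Optimal mix: 5×C + 1×E → size 44, value 220.

220 pts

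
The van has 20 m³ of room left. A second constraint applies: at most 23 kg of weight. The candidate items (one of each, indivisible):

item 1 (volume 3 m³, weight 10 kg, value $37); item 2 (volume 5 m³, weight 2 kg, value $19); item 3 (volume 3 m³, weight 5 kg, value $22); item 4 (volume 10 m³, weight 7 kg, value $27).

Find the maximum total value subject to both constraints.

$86

Feasible sets respecting both limits:
- item 1+item 3+item 4: volume 16, weight 22, value 86
- item 1+item 2+item 4: volume 18, weight 19, value 83
- item 1+item 2+item 3: volume 11, weight 17, value 78
- item 2+item 3+item 4: volume 18, weight 14, value 68
Best: $86.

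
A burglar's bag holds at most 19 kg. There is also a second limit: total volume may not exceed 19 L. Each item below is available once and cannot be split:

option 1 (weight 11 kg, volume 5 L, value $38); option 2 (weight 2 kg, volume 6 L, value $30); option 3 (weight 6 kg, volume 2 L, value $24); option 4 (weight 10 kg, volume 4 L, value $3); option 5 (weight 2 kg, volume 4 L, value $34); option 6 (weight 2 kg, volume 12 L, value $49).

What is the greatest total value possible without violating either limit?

Feasible sets respecting both limits:
- option 1+option 3+option 6: weight 19, volume 19, value 111
- option 3+option 5+option 6: weight 10, volume 18, value 107
- option 1+option 2+option 5: weight 15, volume 15, value 102
Best: $111.

$111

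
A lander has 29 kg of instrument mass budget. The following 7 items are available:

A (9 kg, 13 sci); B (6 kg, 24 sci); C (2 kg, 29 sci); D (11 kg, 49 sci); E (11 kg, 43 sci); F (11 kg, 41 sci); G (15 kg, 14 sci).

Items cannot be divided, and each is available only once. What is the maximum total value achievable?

This is a 0/1 knapsack; check combinations near the capacity.
- C+D+E: mass 2+11+11=24, value 29+49+43=121
- C+D+F: mass 2+11+11=24, value 29+49+41=119
- B+D+E: mass 6+11+11=28, value 24+49+43=116
- A+B+C+D: mass 9+6+2+11=28, value 13+24+29+49=115
- B+D+F: mass 6+11+11=28, value 24+49+41=114
Best: 121 sci.

121 sci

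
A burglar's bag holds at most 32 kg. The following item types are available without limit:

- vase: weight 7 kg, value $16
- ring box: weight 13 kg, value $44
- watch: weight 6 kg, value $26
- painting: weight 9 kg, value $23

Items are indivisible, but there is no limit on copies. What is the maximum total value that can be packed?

Best value-per-unit is watch at 26/6, and filling with it alone uses weight 5×6=30. No mix of the others beats 5×26 = 130.

$130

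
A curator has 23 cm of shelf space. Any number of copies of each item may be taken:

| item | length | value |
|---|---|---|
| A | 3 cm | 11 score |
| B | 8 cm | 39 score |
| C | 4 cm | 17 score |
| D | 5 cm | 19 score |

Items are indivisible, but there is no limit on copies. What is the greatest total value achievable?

106 score

Best value-per-unit is B at 39/8; filling with it alone gives 2×39 = 78.
Optimal mix: 1×A + 2×B + 1×C → length 23, value 106.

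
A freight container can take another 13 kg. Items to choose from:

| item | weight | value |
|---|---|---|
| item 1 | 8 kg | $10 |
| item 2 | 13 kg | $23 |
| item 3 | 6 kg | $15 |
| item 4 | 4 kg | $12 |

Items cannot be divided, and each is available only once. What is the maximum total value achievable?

$27

This is a 0/1 knapsack; check combinations near the capacity.
- item 3+item 4: weight 6+4=10, value 15+12=27
- item 2: weight 13, value 23
- item 1+item 4: weight 8+4=12, value 10+12=22
- item 3: weight 6, value 15
- item 4: weight 4, value 12
Best: $27.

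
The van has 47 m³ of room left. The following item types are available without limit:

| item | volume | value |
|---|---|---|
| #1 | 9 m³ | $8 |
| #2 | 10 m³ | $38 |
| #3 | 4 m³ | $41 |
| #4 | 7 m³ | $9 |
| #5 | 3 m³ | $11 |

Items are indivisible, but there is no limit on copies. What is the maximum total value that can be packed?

$462

Best value-per-unit is #3 at 41/4; filling with it alone gives 11×41 = 451.
Optimal mix: 11×#3 + 1×#5 → volume 47, value 462.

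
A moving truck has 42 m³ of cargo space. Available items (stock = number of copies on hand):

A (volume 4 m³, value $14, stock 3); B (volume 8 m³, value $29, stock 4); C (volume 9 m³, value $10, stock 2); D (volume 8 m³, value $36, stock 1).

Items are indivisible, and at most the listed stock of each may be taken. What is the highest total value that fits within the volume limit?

$152

Top feasible selections:
- 4×B + 1×D: volume 40, value 152
- 2×A + 3×B + 1×D: volume 40, value 151
Best: $152.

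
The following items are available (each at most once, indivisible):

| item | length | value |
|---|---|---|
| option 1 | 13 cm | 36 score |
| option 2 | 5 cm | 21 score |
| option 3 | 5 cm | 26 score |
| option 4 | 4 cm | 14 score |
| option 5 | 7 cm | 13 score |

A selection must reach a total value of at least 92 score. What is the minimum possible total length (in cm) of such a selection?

27

Subsets with value ≥ 92, sorted by total length:
- option 1+option 2+option 3+option 4: length 27, value 97
- option 1+option 2+option 3+option 5: length 30, value 96
- option 1+option 2+option 3+option 4+option 5: length 34, value 110
Minimum length: 27 cm.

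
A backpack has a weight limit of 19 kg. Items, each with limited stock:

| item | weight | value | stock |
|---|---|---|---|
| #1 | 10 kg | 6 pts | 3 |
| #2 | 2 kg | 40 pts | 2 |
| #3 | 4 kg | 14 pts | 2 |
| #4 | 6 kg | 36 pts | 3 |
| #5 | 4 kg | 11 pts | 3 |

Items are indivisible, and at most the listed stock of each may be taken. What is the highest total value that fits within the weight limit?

Top feasible selections:
- 2×#2 + 2×#4: weight 16, value 152
- 2×#2 + 2×#3 + 1×#4: weight 18, value 144
- 2×#2 + 1×#3 + 1×#4 + 1×#5: weight 18, value 141
- 2×#2 + 1×#4 + 2×#5: weight 18, value 138
Best: 152 pts.

152 pts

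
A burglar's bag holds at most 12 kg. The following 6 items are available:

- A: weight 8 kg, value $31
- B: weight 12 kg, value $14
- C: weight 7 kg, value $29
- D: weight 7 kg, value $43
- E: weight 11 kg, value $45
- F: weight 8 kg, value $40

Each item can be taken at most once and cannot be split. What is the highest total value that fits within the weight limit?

Check high-value combinations within 12 kg:
- E: weight 11, value 45
- D: weight 7, value 43
- F: weight 8, value 40
Best: $45.

$45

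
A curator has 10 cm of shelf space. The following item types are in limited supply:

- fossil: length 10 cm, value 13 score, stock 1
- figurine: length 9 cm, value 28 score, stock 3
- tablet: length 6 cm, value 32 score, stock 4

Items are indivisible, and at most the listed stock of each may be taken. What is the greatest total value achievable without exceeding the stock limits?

32 score

Best selections within length 10 and stock limits:
- 1×tablet: length 6, value 32
- 1×figurine: length 9, value 28
- 1×fossil: length 10, value 13
Best: 32 score.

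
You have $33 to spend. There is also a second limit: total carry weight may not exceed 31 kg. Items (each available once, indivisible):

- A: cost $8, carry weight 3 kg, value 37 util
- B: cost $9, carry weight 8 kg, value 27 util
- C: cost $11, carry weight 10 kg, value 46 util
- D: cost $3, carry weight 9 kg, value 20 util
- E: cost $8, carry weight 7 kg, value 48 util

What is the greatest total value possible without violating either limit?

151 util

Feasible sets respecting both limits:
- A+C+D+E: cost 30, carry weight 29, value 151
- A+B+D+E: cost 28, carry weight 27, value 132
- A+C+E: cost 27, carry weight 20, value 131
Best: 151 util.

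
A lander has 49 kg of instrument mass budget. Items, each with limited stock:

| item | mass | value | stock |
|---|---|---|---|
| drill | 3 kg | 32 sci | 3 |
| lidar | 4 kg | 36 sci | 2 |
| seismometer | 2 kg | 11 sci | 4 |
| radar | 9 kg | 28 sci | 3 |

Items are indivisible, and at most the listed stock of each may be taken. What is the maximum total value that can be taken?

274 sci

Top feasible selections:
- 3×drill + 2×lidar + 2×seismometer + 3×radar: mass 48, value 274
- 3×drill + 2×lidar + 4×seismometer + 2×radar: mass 43, value 268
- 2×drill + 2×lidar + 4×seismometer + 3×radar: mass 49, value 264
- 3×drill + 2×lidar + 1×seismometer + 3×radar: mass 46, value 263
Best: 274 sci.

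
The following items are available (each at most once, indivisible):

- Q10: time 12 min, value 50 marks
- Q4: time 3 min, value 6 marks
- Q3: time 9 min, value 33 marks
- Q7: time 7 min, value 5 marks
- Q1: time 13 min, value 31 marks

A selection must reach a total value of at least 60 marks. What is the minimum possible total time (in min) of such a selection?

Subsets with value ≥ 60, sorted by total time:
- Q10+Q3: time 21, value 83
- Q3+Q1: time 22, value 64
- Q10+Q4+Q7: time 22, value 61
- Q10+Q4+Q3: time 24, value 89
Minimum time: 21 min.

21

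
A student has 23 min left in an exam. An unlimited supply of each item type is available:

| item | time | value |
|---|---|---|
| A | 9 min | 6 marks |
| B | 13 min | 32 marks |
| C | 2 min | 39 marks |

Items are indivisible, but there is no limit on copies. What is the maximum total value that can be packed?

Best value-per-unit is C at 39/2, and filling with it alone uses time 11×2=22. No mix of the others beats 11×39 = 429.

429 marks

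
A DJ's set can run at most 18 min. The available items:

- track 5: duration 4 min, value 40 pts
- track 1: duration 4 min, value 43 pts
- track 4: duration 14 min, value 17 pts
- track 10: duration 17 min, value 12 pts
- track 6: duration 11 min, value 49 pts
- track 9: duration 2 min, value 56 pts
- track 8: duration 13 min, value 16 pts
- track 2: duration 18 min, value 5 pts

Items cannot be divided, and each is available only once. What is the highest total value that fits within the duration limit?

148 pts

Check high-value combinations within 18 min:
- track 1+track 6+track 9: duration 4+11+2=17, value 43+49+56=148
- track 5+track 6+track 9: duration 4+11+2=17, value 40+49+56=145
- track 5+track 1+track 9: duration 4+4+2=10, value 40+43+56=139
- track 6+track 9: duration 11+2=13, value 49+56=105
- track 1+track 9: duration 4+2=6, value 43+56=99
Best: 148 pts.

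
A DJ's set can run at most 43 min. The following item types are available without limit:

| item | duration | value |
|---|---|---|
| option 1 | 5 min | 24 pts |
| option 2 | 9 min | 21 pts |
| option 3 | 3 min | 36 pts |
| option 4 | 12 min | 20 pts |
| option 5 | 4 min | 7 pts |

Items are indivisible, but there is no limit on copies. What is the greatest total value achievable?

504 pts

Best value-per-unit is option 3 at 36/3, and filling with it alone uses duration 14×3=42. No mix of the others beats 14×36 = 504.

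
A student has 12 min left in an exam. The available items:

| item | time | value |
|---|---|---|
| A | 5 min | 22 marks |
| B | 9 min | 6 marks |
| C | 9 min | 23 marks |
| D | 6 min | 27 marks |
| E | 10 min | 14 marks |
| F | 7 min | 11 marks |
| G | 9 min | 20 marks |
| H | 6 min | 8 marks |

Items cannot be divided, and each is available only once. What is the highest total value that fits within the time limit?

49 marks

Check high-value combinations within 12 min:
- A+D: time 5+6=11, value 22+27=49
- D+H: time 6+6=12, value 27+8=35
- A+F: time 5+7=12, value 22+11=33
Best: 49 marks.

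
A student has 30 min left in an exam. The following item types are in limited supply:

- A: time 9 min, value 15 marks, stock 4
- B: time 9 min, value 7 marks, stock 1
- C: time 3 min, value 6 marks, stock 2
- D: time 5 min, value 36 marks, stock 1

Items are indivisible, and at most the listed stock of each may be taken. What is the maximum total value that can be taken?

78 marks

Best selections within time 30 and stock limits:
- 2×A + 2×C + 1×D: time 29, value 78
- 2×A + 1×C + 1×D: time 26, value 72
Best: 78 marks.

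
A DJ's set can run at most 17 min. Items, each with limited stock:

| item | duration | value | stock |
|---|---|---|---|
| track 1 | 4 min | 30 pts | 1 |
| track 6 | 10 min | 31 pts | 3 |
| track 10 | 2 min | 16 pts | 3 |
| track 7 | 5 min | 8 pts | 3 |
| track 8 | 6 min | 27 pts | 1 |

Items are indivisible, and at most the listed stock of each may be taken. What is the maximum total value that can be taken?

105 pts

Top feasible selections:
- 1×track 1 + 3×track 10 + 1×track 8: duration 16, value 105
- 1×track 1 + 2×track 10 + 1×track 8: duration 14, value 89
Best: 105 pts.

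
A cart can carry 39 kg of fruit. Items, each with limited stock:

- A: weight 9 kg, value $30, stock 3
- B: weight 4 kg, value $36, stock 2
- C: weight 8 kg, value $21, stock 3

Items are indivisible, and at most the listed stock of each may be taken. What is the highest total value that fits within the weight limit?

$162

Best selections within weight 39 and stock limits:
- 3×A + 2×B: weight 35, value 162
- 2×A + 2×B + 1×C: weight 34, value 153
- 3×A + 1×B + 1×C: weight 39, value 147
- 1×A + 2×B + 2×C: weight 33, value 144
Best: $162.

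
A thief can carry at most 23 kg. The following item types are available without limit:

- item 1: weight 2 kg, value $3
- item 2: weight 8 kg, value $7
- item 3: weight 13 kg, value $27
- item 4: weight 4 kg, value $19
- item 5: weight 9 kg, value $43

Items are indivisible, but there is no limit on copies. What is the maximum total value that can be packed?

Best value-per-unit is item 5 at 43/9; filling with it alone gives 2×43 = 86.
Optimal mix: 1×item 4 + 2×item 5 → weight 22, value 105.

$105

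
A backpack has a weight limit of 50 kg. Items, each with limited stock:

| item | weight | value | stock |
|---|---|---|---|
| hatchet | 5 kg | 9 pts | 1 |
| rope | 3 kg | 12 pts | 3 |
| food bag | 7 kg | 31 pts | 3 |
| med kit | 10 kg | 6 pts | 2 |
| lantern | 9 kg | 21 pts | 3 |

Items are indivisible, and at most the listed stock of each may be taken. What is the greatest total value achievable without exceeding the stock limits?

171 pts

Best selections within weight 50 and stock limits:
- 3×rope + 3×food bag + 2×lantern: weight 48, value 171
- 1×hatchet + 2×rope + 3×food bag + 2×lantern: weight 50, value 168
Best: 171 pts.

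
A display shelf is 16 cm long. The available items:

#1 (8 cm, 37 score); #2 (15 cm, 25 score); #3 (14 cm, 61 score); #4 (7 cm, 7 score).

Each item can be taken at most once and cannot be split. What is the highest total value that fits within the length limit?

61 score

Check high-value combinations within 16 cm:
- #3: length 14, value 61
- #1+#4: length 8+7=15, value 37+7=44
- #1: length 8, value 37
- #2: length 15, value 25
Best: 61 score.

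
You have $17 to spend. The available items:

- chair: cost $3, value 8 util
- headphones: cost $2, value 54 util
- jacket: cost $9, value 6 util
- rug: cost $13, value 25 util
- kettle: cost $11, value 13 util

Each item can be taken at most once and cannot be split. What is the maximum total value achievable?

79 util

Check high-value combinations within $17:
- headphones+rug: cost 2+13=15, value 54+25=79
- chair+headphones+kettle: cost 3+2+11=16, value 8+54+13=75
- chair+headphones+jacket: cost 3+2+9=14, value 8+54+6=68
Best: 79 util.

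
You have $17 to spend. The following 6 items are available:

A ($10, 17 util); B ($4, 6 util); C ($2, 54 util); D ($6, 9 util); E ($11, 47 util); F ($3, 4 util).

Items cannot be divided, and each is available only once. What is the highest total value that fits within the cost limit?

Check high-value combinations within $17:
- B+C+E: cost 4+2+11=17, value 6+54+47=107
- C+E+F: cost 2+11+3=16, value 54+47+4=105
- C+E: cost 2+11=13, value 54+47=101
Best: 107 util.

107 util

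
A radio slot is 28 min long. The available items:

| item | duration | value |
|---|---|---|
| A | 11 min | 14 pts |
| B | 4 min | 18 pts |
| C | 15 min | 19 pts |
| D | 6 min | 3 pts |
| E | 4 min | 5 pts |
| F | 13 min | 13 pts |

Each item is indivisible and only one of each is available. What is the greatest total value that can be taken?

45 pts

Check high-value combinations within 28 min:
- A+B+F: duration 11+4+13=28, value 14+18+13=45
- B+C+E: duration 4+15+4=23, value 18+19+5=42
- B+C+D: duration 4+15+6=25, value 18+19+3=40
- A+B+D+E: duration 11+4+6+4=25, value 14+18+3+5=40
Best: 45 pts.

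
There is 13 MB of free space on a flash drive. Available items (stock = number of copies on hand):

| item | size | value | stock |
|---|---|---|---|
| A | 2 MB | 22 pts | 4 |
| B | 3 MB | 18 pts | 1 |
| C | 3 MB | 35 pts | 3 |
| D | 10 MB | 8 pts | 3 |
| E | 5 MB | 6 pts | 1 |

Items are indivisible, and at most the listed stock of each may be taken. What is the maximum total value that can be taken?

149 pts

Top feasible selections:
- 2×A + 3×C: size 13, value 149
- 3×A + 2×C: size 12, value 136
- 2×A + 1×B + 2×C: size 13, value 132
- 1×A + 3×C: size 11, value 127
Best: 149 pts.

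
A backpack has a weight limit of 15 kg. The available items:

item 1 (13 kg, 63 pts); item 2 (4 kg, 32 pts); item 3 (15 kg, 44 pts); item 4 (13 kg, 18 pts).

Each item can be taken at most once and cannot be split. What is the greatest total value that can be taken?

63 pts

Check high-value combinations within 15 kg:
- item 1: weight 13, value 63
- item 3: weight 15, value 44
- item 2: weight 4, value 32
- item 4: weight 13, value 18
Best: 63 pts.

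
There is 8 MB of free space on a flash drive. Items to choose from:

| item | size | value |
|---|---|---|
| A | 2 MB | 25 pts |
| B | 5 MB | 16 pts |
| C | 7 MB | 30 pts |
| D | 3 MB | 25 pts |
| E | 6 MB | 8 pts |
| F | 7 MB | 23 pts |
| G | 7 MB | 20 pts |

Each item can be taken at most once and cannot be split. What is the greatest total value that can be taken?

This is a 0/1 knapsack; check combinations near the capacity.
- A+D: size 2+3=5, value 25+25=50
- A+B: size 2+5=7, value 25+16=41
- B+D: size 5+3=8, value 16+25=41
- A+E: size 2+6=8, value 25+8=33
- C: size 7, value 30
Best: 50 pts.

50 pts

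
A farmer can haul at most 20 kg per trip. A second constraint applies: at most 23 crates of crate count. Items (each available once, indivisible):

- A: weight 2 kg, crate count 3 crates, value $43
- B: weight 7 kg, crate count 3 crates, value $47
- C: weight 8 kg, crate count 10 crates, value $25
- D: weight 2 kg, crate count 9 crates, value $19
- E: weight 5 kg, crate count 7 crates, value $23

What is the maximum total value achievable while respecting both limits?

$132

Feasible sets respecting both limits:
- A+B+D+E: weight 16, crate count 22, value 132
- A+B+C: weight 17, crate count 16, value 115
- A+B+E: weight 14, crate count 13, value 113
Best: $132.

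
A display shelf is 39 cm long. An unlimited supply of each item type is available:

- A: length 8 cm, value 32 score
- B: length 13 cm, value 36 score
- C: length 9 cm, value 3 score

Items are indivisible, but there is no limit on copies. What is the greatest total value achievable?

132 score

Best value-per-unit is A at 32/8; filling with it alone gives 4×32 = 128.
Optimal mix: 3×A + 1×B → length 37, value 132.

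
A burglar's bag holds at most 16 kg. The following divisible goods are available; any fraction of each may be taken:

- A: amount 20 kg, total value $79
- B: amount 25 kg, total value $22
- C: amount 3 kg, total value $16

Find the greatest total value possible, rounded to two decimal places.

Take in order of value per unit:
- C (16/3 per unit): all 3 → value 16, running total 16.00
- A (79/20 per unit): 13 of 20 → value 13×79/20 = 51.3500, running total 67.35
Total 67.35.

67.35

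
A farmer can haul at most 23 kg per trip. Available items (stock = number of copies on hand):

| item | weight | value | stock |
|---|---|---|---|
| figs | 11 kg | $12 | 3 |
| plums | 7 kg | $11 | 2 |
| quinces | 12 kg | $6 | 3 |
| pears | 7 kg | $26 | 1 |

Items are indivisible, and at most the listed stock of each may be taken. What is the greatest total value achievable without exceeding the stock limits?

$48

Top feasible selections:
- 2×plums + 1×pears: weight 21, value 48
- 1×figs + 1×pears: weight 18, value 38
- 1×plums + 1×pears: weight 14, value 37
Best: $48.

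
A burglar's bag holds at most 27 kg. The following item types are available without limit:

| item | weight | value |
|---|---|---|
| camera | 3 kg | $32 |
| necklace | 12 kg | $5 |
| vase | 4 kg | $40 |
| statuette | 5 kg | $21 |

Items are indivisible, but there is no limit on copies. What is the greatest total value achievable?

$288

Best value-per-unit is camera at 32/3, and filling with it alone uses weight 9×3=27. No mix of the others beats 9×32 = 288.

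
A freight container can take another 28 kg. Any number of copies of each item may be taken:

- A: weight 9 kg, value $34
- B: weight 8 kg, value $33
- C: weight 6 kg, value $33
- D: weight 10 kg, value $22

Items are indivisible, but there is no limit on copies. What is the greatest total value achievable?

Best value-per-unit is C at 33/6; filling with it alone gives 4×33 = 132.
Optimal mix: 1×A + 3×C → weight 27, value 133.

$133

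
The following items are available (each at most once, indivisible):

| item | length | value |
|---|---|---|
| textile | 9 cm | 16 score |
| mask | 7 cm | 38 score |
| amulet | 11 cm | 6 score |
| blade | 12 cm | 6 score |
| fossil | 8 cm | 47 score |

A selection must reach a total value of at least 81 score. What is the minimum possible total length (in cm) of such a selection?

15

Subsets with value ≥ 81, sorted by total length:
- mask+fossil: length 15, value 85
- textile+mask+fossil: length 24, value 101
- mask+amulet+fossil: length 26, value 91
Minimum length: 15 cm.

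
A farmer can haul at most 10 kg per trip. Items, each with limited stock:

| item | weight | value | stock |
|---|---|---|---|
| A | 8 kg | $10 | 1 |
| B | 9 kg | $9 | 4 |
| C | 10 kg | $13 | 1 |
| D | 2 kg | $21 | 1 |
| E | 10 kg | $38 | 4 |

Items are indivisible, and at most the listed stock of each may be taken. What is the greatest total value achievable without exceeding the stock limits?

$38

Top feasible selections:
- 1×E: weight 10, value 38
- 1×A + 1×D: weight 10, value 31
- 1×D: weight 2, value 21
- 1×C: weight 10, value 13
Best: $38.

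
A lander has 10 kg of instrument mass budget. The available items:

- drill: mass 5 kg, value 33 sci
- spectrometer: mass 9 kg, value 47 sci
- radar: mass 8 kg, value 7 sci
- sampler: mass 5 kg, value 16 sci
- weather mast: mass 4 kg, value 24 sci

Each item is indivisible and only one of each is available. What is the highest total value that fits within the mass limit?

57 sci

Check high-value combinations within 10 kg:
- drill+weather mast: mass 5+4=9, value 33+24=57
- drill+sampler: mass 5+5=10, value 33+16=49
- spectrometer: mass 9, value 47
- sampler+weather mast: mass 5+4=9, value 16+24=40
Best: 57 sci.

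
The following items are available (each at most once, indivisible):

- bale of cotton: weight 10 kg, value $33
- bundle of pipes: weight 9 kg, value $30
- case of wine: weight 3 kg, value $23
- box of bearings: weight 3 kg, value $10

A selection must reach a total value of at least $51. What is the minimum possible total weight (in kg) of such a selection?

Subsets with value ≥ 51, sorted by total weight:
- bundle of pipes+case of wine: weight 12, value 53
- bale of cotton+case of wine: weight 13, value 56
- bundle of pipes+case of wine+box of bearings: weight 15, value 63
- bale of cotton+case of wine+box of bearings: weight 16, value 66
Minimum weight: 12 kg.

12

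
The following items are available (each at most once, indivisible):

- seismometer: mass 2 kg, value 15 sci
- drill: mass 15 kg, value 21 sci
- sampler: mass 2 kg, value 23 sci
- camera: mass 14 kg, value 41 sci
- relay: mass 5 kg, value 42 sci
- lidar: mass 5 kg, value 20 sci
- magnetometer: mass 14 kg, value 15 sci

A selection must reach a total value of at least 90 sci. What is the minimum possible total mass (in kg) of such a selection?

14

Subsets with value ≥ 90, sorted by total mass:
- seismometer+sampler+relay+lidar: mass 14, value 100
- sampler+camera+relay: mass 21, value 106
- seismometer+camera+relay: mass 21, value 98
Minimum mass: 14 kg.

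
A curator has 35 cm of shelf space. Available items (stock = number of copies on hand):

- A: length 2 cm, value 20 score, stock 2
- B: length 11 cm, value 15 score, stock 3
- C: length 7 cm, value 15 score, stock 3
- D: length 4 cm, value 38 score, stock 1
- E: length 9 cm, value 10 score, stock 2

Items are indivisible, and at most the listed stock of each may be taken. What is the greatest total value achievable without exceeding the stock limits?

Top feasible selections:
- 2×A + 3×C + 1×D: length 29, value 123
- 2×A + 1×B + 2×C + 1×D: length 33, value 123
- 2×A + 2×C + 1×D + 1×E: length 31, value 118
Best: 123 score.

123 score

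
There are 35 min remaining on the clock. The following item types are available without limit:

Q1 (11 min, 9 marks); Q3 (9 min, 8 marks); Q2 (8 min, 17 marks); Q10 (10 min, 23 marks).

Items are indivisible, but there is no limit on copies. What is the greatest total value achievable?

74 marks

Best value-per-unit is Q10 at 23/10; filling with it alone gives 3×23 = 69.
Optimal mix: 3×Q2 + 1×Q10 → time 34, value 74.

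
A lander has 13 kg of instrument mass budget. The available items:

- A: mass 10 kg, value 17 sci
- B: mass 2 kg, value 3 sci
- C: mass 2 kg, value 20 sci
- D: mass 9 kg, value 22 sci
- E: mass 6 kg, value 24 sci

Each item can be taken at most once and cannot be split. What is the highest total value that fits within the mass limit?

This is a 0/1 knapsack; check combinations near the capacity.
- B+C+E: mass 2+2+6=10, value 3+20+24=47
- B+C+D: mass 2+2+9=13, value 3+20+22=45
- C+E: mass 2+6=8, value 20+24=44
- C+D: mass 2+9=11, value 20+22=42
- A+C: mass 10+2=12, value 17+20=37
Best: 47 sci.

47 sci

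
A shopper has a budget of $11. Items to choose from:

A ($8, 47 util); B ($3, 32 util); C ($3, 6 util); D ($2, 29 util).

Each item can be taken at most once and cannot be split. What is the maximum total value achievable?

79 util

Check high-value combinations within $11:
- A+B: cost 8+3=11, value 47+32=79
- A+D: cost 8+2=10, value 47+29=76
- B+C+D: cost 3+3+2=8, value 32+6+29=67
- B+D: cost 3+2=5, value 32+29=61
Best: 79 util.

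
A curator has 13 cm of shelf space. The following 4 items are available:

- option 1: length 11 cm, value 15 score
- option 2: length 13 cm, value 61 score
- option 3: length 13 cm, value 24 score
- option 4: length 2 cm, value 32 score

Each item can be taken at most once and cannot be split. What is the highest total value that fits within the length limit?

Check high-value combinations within 13 cm:
- option 2: length 13, value 61
- option 1+option 4: length 11+2=13, value 15+32=47
- option 4: length 2, value 32
Best: 61 score.

61 score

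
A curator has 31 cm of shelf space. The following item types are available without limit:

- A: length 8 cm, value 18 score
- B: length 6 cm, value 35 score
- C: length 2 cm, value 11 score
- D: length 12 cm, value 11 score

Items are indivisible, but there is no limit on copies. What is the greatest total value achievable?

Best value-per-unit is B at 35/6, and filling with it alone uses length 5×6=30. No mix of the others beats 5×35 = 175.

175 score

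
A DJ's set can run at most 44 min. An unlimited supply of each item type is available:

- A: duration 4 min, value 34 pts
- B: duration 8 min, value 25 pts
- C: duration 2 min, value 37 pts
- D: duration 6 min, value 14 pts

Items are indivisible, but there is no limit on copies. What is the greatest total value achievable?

814 pts

Best value-per-unit is C at 37/2, and filling with it alone uses duration 22×2=44. No mix of the others beats 22×37 = 814.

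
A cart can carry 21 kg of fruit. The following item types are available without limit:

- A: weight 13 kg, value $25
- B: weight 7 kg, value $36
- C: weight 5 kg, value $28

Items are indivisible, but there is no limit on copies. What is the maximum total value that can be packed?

Best value-per-unit is C at 28/5, and filling with it alone uses weight 4×5=20. No mix of the others beats 4×28 = 112.

$112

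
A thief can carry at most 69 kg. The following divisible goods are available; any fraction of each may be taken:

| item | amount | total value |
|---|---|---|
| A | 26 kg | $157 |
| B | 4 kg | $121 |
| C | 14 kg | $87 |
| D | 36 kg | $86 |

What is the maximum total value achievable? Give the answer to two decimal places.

424.72

Take in order of value per unit:
- B (121/4 per unit): all 4 → value 121, running total 121.00
- C (87/14 per unit): all 14 → value 87, running total 208.00
- A (157/26 per unit): all 26 → value 157, running total 365.00
- D (86/36 per unit): 25 of 36 → value 25×86/36 = 59.7222, running total 424.72
Total 424.72.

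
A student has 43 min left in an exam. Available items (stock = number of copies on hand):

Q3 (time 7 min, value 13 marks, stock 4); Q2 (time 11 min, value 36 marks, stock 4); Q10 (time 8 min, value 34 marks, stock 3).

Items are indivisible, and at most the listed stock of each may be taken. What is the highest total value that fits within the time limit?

151 marks

Best selections within time 43 and stock limits:
- 1×Q3 + 1×Q2 + 3×Q10: time 42, value 151
- 3×Q2 + 1×Q10: time 41, value 142
Best: 151 marks.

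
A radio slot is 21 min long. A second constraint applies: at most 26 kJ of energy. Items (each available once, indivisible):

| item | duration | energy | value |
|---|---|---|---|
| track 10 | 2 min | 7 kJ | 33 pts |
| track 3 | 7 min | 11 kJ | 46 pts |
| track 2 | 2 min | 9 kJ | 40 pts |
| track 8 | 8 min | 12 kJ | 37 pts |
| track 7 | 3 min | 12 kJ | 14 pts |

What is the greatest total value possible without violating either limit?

Feasible sets respecting both limits:
- track 3+track 2: duration 9, energy 20, value 86
- track 3+track 8: duration 15, energy 23, value 83
- track 10+track 3: duration 9, energy 18, value 79
Best: 86 pts.

86 pts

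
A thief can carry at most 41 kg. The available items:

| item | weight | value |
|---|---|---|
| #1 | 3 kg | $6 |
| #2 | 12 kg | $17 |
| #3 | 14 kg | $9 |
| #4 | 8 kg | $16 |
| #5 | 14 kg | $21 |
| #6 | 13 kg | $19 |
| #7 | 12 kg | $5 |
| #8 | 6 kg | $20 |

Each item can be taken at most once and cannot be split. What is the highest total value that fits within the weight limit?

$76

Check high-value combinations within 41 kg:
- #4+#5+#6+#8: weight 8+14+13+6=41, value 16+21+19+20=76
- #2+#4+#5+#8: weight 12+8+14+6=40, value 17+16+21+20=74
- #2+#4+#6+#8: weight 12+8+13+6=39, value 17+16+19+20=72
- #1+#5+#6+#8: weight 3+14+13+6=36, value 6+21+19+20=66
- #1+#2+#5+#8: weight 3+12+14+6=35, value 6+17+21+20=64
Best: $76.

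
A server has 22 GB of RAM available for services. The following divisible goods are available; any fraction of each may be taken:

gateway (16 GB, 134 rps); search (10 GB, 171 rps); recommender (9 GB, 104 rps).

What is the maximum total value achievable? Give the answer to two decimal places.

Take in order of value per unit:
- search (171/10 per unit): all 10 → value 171, running total 171.00
- recommender (104/9 per unit): all 9 → value 104, running total 275.00
- gateway (134/16 per unit): 3 of 16 → value 3×134/16 = 25.1250, running total 300.13
Total 300.13.

300.13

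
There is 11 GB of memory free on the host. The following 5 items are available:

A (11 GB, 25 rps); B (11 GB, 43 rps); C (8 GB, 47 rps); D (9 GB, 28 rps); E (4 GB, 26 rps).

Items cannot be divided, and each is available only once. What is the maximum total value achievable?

Check high-value combinations within 11 GB:
- C: memory 8, value 47
- B: memory 11, value 43
- D: memory 9, value 28
- E: memory 4, value 26
Best: 47 rps.

47 rps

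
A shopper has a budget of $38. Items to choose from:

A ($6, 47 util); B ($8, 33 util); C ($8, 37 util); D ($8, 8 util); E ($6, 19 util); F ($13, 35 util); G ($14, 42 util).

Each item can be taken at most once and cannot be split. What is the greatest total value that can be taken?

159 util

Check high-value combinations within $38:
- A+B+C+G: cost 6+8+8+14=36, value 47+33+37+42=159
- A+B+C+F: cost 6+8+8+13=35, value 47+33+37+35=152
- A+C+E+G: cost 6+8+6+14=34, value 47+37+19+42=145
Best: 159 util.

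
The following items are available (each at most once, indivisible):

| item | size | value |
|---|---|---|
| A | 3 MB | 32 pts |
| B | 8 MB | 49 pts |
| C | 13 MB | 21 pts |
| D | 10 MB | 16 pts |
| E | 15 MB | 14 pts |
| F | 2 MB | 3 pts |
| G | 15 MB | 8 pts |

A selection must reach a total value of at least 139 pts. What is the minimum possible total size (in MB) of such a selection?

64

Subsets with value ≥ 139, sorted by total size:
- A+B+C+D+E+G: size 64, value 140
- A+B+C+D+E+F+G: size 66, value 143
Minimum size: 64 MB.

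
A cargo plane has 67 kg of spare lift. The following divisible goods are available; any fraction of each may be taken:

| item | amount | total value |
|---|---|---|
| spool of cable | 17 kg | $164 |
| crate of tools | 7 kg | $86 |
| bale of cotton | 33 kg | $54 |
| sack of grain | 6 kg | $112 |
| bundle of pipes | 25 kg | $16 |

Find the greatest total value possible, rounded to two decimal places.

Take in order of value per unit:
- sack of grain (112/6 per unit): all 6 → value 112, running total 112.00
- crate of tools (86/7 per unit): all 7 → value 86, running total 198.00
- spool of cable (164/17 per unit): all 17 → value 164, running total 362.00
- bale of cotton (54/33 per unit): all 33 → value 54, running total 416.00
- bundle of pipes (16/25 per unit): 4 of 25 → value 4×16/25 = 2.5600, running total 418.56
Total 418.56.

418.56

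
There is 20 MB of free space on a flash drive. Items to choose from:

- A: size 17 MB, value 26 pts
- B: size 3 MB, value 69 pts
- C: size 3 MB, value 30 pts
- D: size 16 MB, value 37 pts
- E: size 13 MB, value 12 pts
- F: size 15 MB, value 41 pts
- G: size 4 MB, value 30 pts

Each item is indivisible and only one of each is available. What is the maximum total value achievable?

129 pts

This is a 0/1 knapsack; check combinations near the capacity.
- B+C+G: size 3+3+4=10, value 69+30+30=129
- B+C+E: size 3+3+13=19, value 69+30+12=111
- B+E+G: size 3+13+4=20, value 69+12+30=111
- B+F: size 3+15=18, value 69+41=110
- B+D: size 3+16=19, value 69+37=106
Best: 129 pts.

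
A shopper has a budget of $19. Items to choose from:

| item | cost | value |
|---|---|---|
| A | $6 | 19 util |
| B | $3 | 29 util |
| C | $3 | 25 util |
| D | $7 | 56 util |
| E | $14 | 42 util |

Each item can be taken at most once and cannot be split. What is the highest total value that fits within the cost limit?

129 util

This is a 0/1 knapsack; check combinations near the capacity.
- A+B+C+D: cost 6+3+3+7=19, value 19+29+25+56=129
- B+C+D: cost 3+3+7=13, value 29+25+56=110
- A+B+D: cost 6+3+7=16, value 19+29+56=104
- A+C+D: cost 6+3+7=16, value 19+25+56=100
- B+D: cost 3+7=10, value 29+56=85
Best: 129 util.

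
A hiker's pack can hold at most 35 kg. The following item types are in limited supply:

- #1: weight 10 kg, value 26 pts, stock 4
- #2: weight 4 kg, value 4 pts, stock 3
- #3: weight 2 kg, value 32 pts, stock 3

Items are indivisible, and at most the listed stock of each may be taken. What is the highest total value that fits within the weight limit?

Best selections within weight 35 and stock limits:
- 2×#1 + 2×#2 + 3×#3: weight 34, value 156
- 2×#1 + 1×#2 + 3×#3: weight 30, value 152
Best: 156 pts.

156 pts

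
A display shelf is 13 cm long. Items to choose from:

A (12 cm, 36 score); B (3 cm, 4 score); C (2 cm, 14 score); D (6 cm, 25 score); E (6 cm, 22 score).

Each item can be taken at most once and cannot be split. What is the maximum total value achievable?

Check high-value combinations within 13 cm:
- D+E: length 6+6=12, value 25+22=47
- B+C+D: length 3+2+6=11, value 4+14+25=43
- B+C+E: length 3+2+6=11, value 4+14+22=40
Best: 47 score.

47 score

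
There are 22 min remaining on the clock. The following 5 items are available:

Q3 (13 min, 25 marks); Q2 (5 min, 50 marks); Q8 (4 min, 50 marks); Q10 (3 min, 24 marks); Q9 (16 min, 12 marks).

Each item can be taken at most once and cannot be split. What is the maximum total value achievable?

125 marks

Check high-value combinations within 22 min:
- Q3+Q2+Q8: time 13+5+4=22, value 25+50+50=125
- Q2+Q8+Q10: time 5+4+3=12, value 50+50+24=124
- Q2+Q8: time 5+4=9, value 50+50=100
- Q3+Q8+Q10: time 13+4+3=20, value 25+50+24=99
- Q3+Q2+Q10: time 13+5+3=21, value 25+50+24=99
Best: 125 marks.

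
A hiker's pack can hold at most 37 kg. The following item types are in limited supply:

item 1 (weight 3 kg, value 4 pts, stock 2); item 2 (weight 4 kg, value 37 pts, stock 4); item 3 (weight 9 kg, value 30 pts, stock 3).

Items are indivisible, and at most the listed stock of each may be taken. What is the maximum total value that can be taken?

Best selections within weight 37 and stock limits:
- 1×item 1 + 4×item 2 + 2×item 3: weight 37, value 212
- 4×item 2 + 2×item 3: weight 34, value 208
- 2×item 1 + 4×item 2 + 1×item 3: weight 31, value 186
- 1×item 1 + 4×item 2 + 1×item 3: weight 28, value 182
Best: 212 pts.

212 pts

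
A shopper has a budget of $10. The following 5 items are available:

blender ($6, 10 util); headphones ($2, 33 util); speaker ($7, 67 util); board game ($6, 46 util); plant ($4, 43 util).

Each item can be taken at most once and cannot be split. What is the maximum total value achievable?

Check high-value combinations within $10:
- headphones+speaker: cost 2+7=9, value 33+67=100
- board game+plant: cost 6+4=10, value 46+43=89
- headphones+board game: cost 2+6=8, value 33+46=79
- headphones+plant: cost 2+4=6, value 33+43=76
Best: 100 util.

100 util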